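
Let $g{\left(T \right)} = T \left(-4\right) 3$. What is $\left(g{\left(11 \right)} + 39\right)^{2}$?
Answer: $8649$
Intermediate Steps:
$g{\left(T \right)} = - 12 T$ ($g{\left(T \right)} = - 4 T 3 = - 12 T$)
$\left(g{\left(11 \right)} + 39\right)^{2} = \left(\left(-12\right) 11 + 39\right)^{2} = \left(-132 + 39\right)^{2} = \left(-93\right)^{2} = 8649$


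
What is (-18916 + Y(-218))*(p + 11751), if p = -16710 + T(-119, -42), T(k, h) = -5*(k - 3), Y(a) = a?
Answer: 83213766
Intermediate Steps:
T(k, h) = 15 - 5*k (T(k, h) = -5*(-3 + k) = 15 - 5*k)
p = -16100 (p = -16710 + (15 - 5*(-119)) = -16710 + (15 + 595) = -16710 + 610 = -16100)
(-18916 + Y(-218))*(p + 11751) = (-18916 - 218)*(-16100 + 11751) = -19134*(-4349) = 83213766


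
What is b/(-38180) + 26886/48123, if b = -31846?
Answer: 426505423/306222690 ≈ 1.3928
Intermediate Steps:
b/(-38180) + 26886/48123 = -31846/(-38180) + 26886/48123 = -31846*(-1/38180) + 26886*(1/48123) = 15923/19090 + 8962/16041 = 426505423/306222690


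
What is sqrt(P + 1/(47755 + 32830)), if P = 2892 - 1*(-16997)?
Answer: sqrt(129158016993610)/80585 ≈ 141.03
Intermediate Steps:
P = 19889 (P = 2892 + 16997 = 19889)
sqrt(P + 1/(47755 + 32830)) = sqrt(19889 + 1/(47755 + 32830)) = sqrt(19889 + 1/80585) = sqrt(1602755066/80585) = sqrt(129158016993610)/80585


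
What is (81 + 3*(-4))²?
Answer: 4761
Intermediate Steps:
(81 + 3*(-4))² = (81 - 12)² = 69² = 4761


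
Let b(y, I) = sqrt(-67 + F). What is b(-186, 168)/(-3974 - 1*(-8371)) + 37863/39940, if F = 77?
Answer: 37863/39940 + sqrt(10)/4397 ≈ 0.94872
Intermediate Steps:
b(y, I) = sqrt(10) (b(y, I) = sqrt(-67 + 77) = sqrt(10))
b(-186, 168)/(-3974 - 1*(-8371)) + 37863/39940 = sqrt(10)/(-3974 - 1*(-8371)) + 37863/39940 = sqrt(10)/(-3974 + 8371) + 37863*(1/39940) = sqrt(10)/4397 + 37863/39940 = 37863/39940 + sqrt(10)/4397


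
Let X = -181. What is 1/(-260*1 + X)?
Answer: -1/441 ≈ -0.0022676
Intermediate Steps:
1/(-260*1 + X) = 1/(-260*1 - 181) = 1/(-260 - 181) = 1/(-441) = -1/441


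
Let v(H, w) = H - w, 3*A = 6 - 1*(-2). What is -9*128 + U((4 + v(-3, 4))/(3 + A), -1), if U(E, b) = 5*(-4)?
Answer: -1172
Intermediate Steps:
A = 8/3 (A = (6 - 1*(-2))/3 = (6 + 2)/3 = (1/3)*8 = 8/3 ≈ 2.6667)
U(E, b) = -20
-9*128 + U((4 + v(-3, 4))/(3 + A), -1) = -9*128 - 20 = -1152 - 20 = -1172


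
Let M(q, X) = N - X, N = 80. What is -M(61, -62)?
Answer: -142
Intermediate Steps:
M(q, X) = 80 - X
-M(61, -62) = -(80 - 1*(-62)) = -(80 + 62) = -1*142 = -142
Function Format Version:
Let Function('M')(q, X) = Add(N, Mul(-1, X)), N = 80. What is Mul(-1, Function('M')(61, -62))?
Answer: -142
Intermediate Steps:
Function('M')(q, X) = Add(80, Mul(-1, X))
Mul(-1, Function('M')(61, -62)) = Mul(-1, Add(80, Mul(-1, -62))) = Mul(-1, Add(80, 62)) = Mul(-1, 142) = -142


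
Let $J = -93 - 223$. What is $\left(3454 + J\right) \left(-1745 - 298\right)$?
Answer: $-6410934$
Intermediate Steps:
$J = -316$ ($J = -93 - 223 = -316$)
$\left(3454 + J\right) \left(-1745 - 298\right) = \left(3454 - 316\right) \left(-1745 - 298\right) = 3138 \left(-2043\right) = -6410934$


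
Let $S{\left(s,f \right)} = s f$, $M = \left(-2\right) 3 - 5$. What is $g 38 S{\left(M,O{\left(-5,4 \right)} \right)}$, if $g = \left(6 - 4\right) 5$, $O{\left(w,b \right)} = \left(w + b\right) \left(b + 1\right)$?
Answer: $20900$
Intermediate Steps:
$M = -11$ ($M = -6 - 5 = -11$)
$O{\left(w,b \right)} = \left(1 + b\right) \left(b + w\right)$ ($O{\left(w,b \right)} = \left(b + w\right) \left(1 + b\right) = \left(1 + b\right) \left(b + w\right)$)
$S{\left(s,f \right)} = f s$
$g = 10$ ($g = 2 \cdot 5 = 10$)
$g 38 S{\left(M,O{\left(-5,4 \right)} \right)} = 10 \cdot 38 \left(4 - 5 + 4^{2} + 4 \left(-5\right)\right) \left(-11\right) = 380 \left(4 - 5 + 16 - 20\right) \left(-11\right) = 380 \left(\left(-5\right) \left(-11\right)\right) = 380 \cdot 55 = 20900$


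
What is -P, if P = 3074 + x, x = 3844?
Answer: -6918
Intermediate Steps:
P = 6918 (P = 3074 + 3844 = 6918)
-P = -1*6918 = -6918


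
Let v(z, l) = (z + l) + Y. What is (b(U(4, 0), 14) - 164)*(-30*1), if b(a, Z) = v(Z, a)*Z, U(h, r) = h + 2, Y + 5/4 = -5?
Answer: -855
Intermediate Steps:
Y = -25/4 (Y = -5/4 - 5 = -25/4 ≈ -6.2500)
U(h, r) = 2 + h
v(z, l) = -25/4 + l + z (v(z, l) = (z + l) - 25/4 = (l + z) - 25/4 = -25/4 + l + z)
b(a, Z) = Z*(-25/4 + Z + a) (b(a, Z) = (-25/4 + a + Z)*Z = (-25/4 + Z + a)*Z = Z*(-25/4 + Z + a))
(b(U(4, 0), 14) - 164)*(-30*1) = ((¼)*14*(-25 + 4*14 + 4*(2 + 4)) - 164)*(-30*1) = ((¼)*14*(-25 + 56 + 4*6) - 164)*(-30) = ((¼)*14*(-25 + 56 + 24) - 164)*(-30) = ((¼)*14*55 - 164)*(-30) = (385/2 - 164)*(-30) = (57/2)*(-30) = -855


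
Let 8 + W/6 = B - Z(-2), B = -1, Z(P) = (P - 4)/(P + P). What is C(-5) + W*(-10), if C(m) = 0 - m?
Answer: 635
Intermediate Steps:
Z(P) = (-4 + P)/(2*P) (Z(P) = (-4 + P)/((2*P)) = (-4 + P)*(1/(2*P)) = (-4 + P)/(2*P))
C(m) = -m
W = -63 (W = -48 + 6*(-1 - (-4 - 2)/(2*(-2))) = -48 + 6*(-1 - (-1)*(-6)/(2*2)) = -48 + 6*(-1 - 1*3/2) = -48 + 6*(-1 - 3/2) = -48 + 6*(-5/2) = -48 - 15 = -63)
C(-5) + W*(-10) = -1*(-5) - 63*(-10) = 5 + 630 = 635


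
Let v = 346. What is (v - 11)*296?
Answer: 99160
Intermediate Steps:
(v - 11)*296 = (346 - 11)*296 = 335*296 = 99160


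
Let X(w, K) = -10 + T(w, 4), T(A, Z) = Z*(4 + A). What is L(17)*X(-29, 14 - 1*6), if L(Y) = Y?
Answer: -1870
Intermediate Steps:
X(w, K) = 6 + 4*w (X(w, K) = -10 + 4*(4 + w) = -10 + (16 + 4*w) = 6 + 4*w)
L(17)*X(-29, 14 - 1*6) = 17*(6 + 4*(-29)) = 17*(6 - 116) = 17*(-110) = -1870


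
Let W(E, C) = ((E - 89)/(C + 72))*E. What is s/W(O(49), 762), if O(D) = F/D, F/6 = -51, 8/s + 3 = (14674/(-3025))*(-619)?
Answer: 734225800/196345221657 ≈ 0.0037395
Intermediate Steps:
s = 2200/824921 (s = 8/(-3 + (14674/(-3025))*(-619)) = 8/(-3 + (14674*(-1/3025))*(-619)) = 8/(-3 - 1334/275*(-619)) = 8/(-3 + 825746/275) = 8/(824921/275) = 8*(275/824921) = 2200/824921 ≈ 0.0026669)
F = -306 (F = 6*(-51) = -306)
O(D) = -306/D
W(E, C) = E*(-89 + E)/(72 + C) (W(E, C) = ((-89 + E)/(72 + C))*E = E*(-89 + E)/(72 + C))
s/W(O(49), 762) = 2200/(824921*(((-306/49)*(-89 - 306/49)/(72 + 762)))) = 2200/(824921*((-306*1/49*(-89 - 306*1/49)/834))) = 2200/(824921*((-306/49*1/834*(-89 - 306/49)))) = 2200/(824921*((-306/49*1/834*(-4667/49)))) = 2200/(824921*(238017/333739)) = (2200/824921)*(333739/238017) = 734225800/196345221657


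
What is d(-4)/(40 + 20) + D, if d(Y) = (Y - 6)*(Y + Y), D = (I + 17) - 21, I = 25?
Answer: 67/3 ≈ 22.333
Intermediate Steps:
D = 21 (D = (25 + 17) - 21 = 42 - 21 = 21)
d(Y) = 2*Y*(-6 + Y) (d(Y) = (-6 + Y)*(2*Y) = 2*Y*(-6 + Y))
d(-4)/(40 + 20) + D = (2*(-4)*(-6 - 4))/(40 + 20) + 21 = (2*(-4)*(-10))/60 + 21 = 80*(1/60) + 21 = 4/3 + 21 = 67/3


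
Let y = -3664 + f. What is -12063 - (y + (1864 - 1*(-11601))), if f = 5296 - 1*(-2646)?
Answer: -29806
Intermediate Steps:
f = 7942 (f = 5296 + 2646 = 7942)
y = 4278 (y = -3664 + 7942 = 4278)
-12063 - (y + (1864 - 1*(-11601))) = -12063 - (4278 + (1864 - 1*(-11601))) = -12063 - (4278 + (1864 + 11601)) = -12063 - (4278 + 13465) = -12063 - 1*17743 = -12063 - 17743 = -29806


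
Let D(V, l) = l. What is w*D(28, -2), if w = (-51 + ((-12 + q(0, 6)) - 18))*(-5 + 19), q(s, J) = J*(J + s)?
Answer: 1260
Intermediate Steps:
w = -630 (w = (-51 + ((-12 + 6*(6 + 0)) - 18))*(-5 + 19) = (-51 + ((-12 + 6*6) - 18))*14 = (-51 + ((-12 + 36) - 18))*14 = (-51 + (24 - 18))*14 = (-51 + 6)*14 = -45*14 = -630)
w*D(28, -2) = -630*(-2) = 1260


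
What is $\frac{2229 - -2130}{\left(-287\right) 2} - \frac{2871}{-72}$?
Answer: $\frac{74117}{2296} \approx 32.281$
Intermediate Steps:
$\frac{2229 - -2130}{\left(-287\right) 2} - \frac{2871}{-72} = \frac{2229 + 2130}{-574} - - \frac{319}{8} = 4359 \left(- \frac{1}{574}\right) + \frac{319}{8} = - \frac{4359}{574} + \frac{319}{8} = \frac{74117}{2296}$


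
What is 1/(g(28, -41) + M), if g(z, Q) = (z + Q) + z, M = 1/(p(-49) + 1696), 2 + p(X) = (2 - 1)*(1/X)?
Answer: 83005/1245124 ≈ 0.066664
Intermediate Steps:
p(X) = -2 + 1/X (p(X) = -2 + (2 - 1)*(1/X) = -2 + 1/X)
M = 49/83005 (M = 1/((-2 + 1/(-49)) + 1696) = 1/((-2 - 1/49) + 1696) = 1/(-99/49 + 1696) = 1/(83005/49) = 49/83005 ≈ 0.00059033)
g(z, Q) = Q + 2*z (g(z, Q) = (Q + z) + z = Q + 2*z)
1/(g(28, -41) + M) = 1/((-41 + 2*28) + 49/83005) = 1/((-41 + 56) + 49/83005) = 1/(15 + 49/83005) = 1/(1245124/83005) = 83005/1245124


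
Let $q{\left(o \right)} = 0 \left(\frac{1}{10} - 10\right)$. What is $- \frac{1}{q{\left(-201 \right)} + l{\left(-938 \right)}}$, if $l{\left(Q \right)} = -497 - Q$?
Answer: $- \frac{1}{441} \approx -0.0022676$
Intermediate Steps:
$q{\left(o \right)} = 0$ ($q{\left(o \right)} = 0 \left(\frac{1}{10} - 10\right) = 0 \left(- \frac{99}{10}\right) = 0$)
$- \frac{1}{q{\left(-201 \right)} + l{\left(-938 \right)}} = - \frac{1}{0 - -441} = - \frac{1}{0 + \left(-497 + 938\right)} = - \frac{1}{0 + 441} = - \frac{1}{441}$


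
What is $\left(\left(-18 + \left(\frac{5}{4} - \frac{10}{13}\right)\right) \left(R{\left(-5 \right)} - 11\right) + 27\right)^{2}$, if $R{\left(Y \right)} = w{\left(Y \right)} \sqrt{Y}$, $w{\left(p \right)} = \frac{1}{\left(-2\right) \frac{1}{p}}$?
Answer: $\frac{418382375}{10816} - \frac{52040875 i \sqrt{5}}{2704} \approx 38682.0 - 43035.0 i$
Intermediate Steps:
$w{\left(p \right)} = - \frac{p}{2}$
$R{\left(Y \right)} = - \frac{Y^{\frac{3}{2}}}{2}$ ($R{\left(Y \right)} = - \frac{Y}{2} \sqrt{Y} = - \frac{Y^{\frac{3}{2}}}{2}$)
$\left(\left(-18 + \left(\frac{5}{4} - \frac{10}{13}\right)\right) \left(R{\left(-5 \right)} - 11\right) + 27\right)^{2} = \left(\left(-18 + \left(\frac{5}{4} - \frac{10}{13}\right)\right) \left(- \frac{\left(-5\right)^{\frac{3}{2}}}{2} - 11\right) + 27\right)^{2} = \left(\left(-18 + \left(5 \cdot \frac{1}{4} - \frac{10}{13}\right)\right) \left(- \frac{\left(-5\right) i \sqrt{5}}{2} - 11\right) + 27\right)^{2} = \left(\left(-18 + \left(\frac{5}{4} - \frac{10}{13}\right)\right) \left(\frac{5 i \sqrt{5}}{2} - 11\right) + 27\right)^{2} = \left(\left(-18 + \frac{25}{52}\right) \left(-11 + \frac{5 i \sqrt{5}}{2}\right) + 27\right)^{2} = \left(- \frac{911 \left(-11 + \frac{5 i \sqrt{5}}{2}\right)}{52} + 27\right)^{2} = \left(\left(\frac{10021}{52} - \frac{4555 i \sqrt{5}}{104}\right) + 27\right)^{2} = \left(\frac{11425}{52} - \frac{4555 i \sqrt{5}}{104}\right)^{2}$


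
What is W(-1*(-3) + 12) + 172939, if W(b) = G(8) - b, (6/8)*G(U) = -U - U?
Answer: 518708/3 ≈ 1.7290e+5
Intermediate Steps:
G(U) = -8*U/3 (G(U) = 4*(-U - U)/3 = 4*(-2*U)/3 = -8*U/3)
W(b) = -64/3 - b (W(b) = -8/3*8 - b = -64/3 - b)
W(-1*(-3) + 12) + 172939 = (-64/3 - (-1*(-3) + 12)) + 172939 = (-64/3 - (3 + 12)) + 172939 = (-64/3 - 1*15) + 172939 = (-64/3 - 15) + 172939 = -109/3 + 172939 = 518708/3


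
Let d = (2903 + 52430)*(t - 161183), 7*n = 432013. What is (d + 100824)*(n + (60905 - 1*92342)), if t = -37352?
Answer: -2328407172100774/7 ≈ -3.3263e+14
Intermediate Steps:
n = 432013/7 (n = (⅐)*432013 = 432013/7 ≈ 61716.)
d = -10985537155 (d = (2903 + 52430)*(-37352 - 161183) = 55333*(-198535) = -10985537155)
(d + 100824)*(n + (60905 - 1*92342)) = (-10985537155 + 100824)*(432013/7 + (60905 - 1*92342)) = -10985436331*(432013/7 + (60905 - 92342)) = -10985436331*(432013/7 - 31437) = -10985436331*211954/7 = -2328407172100774/7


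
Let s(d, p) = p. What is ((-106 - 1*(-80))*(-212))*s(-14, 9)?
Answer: 49608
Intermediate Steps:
((-106 - 1*(-80))*(-212))*s(-14, 9) = ((-106 - 1*(-80))*(-212))*9 = ((-106 + 80)*(-212))*9 = -26*(-212)*9 = 5512*9 = 49608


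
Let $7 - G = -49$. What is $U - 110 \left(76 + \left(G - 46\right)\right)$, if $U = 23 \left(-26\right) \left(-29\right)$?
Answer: $7882$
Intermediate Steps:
$G = 56$ ($G = 7 - -49 = 7 + 49 = 56$)
$U = 17342$ ($U = \left(-598\right) \left(-29\right) = 17342$)
$U - 110 \left(76 + \left(G - 46\right)\right) = 17342 - 110 \left(76 + \left(56 - 46\right)\right) = 17342 - 110 \left(76 + 10\right) = 17342 - 9460 = 7882$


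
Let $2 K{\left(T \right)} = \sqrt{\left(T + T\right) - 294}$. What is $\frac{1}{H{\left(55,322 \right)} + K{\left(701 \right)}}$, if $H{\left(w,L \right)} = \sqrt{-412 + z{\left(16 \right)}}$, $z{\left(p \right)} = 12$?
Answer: $\frac{1}{\sqrt{277} + 20 i} \approx 0.024584 - 0.029542 i$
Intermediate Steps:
$H{\left(w,L \right)} = 20 i$ ($H{\left(w,L \right)} = \sqrt{-412 + 12} = \sqrt{-400} = 20 i$)
$K{\left(T \right)} = \frac{\sqrt{-294 + 2 T}}{2}$ ($K{\left(T \right)} = \frac{\sqrt{\left(T + T\right) - 294}}{2} = \frac{\sqrt{2 T - 294}}{2} = \frac{\sqrt{-294 + 2 T}}{2}$)
$\frac{1}{H{\left(55,322 \right)} + K{\left(701 \right)}} = \frac{1}{20 i + \frac{\sqrt{-294 + 2 \cdot 701}}{2}} = \frac{1}{20 i + \frac{\sqrt{-294 + 1402}}{2}} = \frac{1}{20 i + \frac{\sqrt{1108}}{2}} = \frac{1}{20 i + \frac{2 \sqrt{277}}{2}} = \frac{1}{20 i + \sqrt{277}} = \frac{1}{\sqrt{277} + 20 i}$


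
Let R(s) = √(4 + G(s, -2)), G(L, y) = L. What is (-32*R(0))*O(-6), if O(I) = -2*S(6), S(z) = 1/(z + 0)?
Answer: 64/3 ≈ 21.333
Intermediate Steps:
S(z) = 1/z
R(s) = √(4 + s)
O(I) = -⅓ (O(I) = -2/6 = -2*⅙ = -⅓)
(-32*R(0))*O(-6) = -32*√(4 + 0)*(-⅓) = -32*√4*(-⅓) = -32*2*(-⅓) = -64*(-⅓) = 64/3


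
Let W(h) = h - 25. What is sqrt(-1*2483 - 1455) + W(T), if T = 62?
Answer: 37 + I*sqrt(3938) ≈ 37.0 + 62.753*I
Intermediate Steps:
W(h) = -25 + h
sqrt(-1*2483 - 1455) + W(T) = sqrt(-1*2483 - 1455) + (-25 + 62) = sqrt(-2483 - 1455) + 37 = sqrt(-3938) + 37 = I*sqrt(3938) + 37 = 37 + I*sqrt(3938)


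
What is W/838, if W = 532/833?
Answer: 38/49861 ≈ 0.00076212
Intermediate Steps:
W = 76/119 (W = 532*(1/833) = 76/119 ≈ 0.63866)
W/838 = (76/119)/838 = (76/119)*(1/838) = 38/49861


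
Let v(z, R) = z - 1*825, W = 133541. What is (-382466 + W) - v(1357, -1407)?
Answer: -249457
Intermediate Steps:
v(z, R) = -825 + z (v(z, R) = z - 825 = -825 + z)
(-382466 + W) - v(1357, -1407) = (-382466 + 133541) - (-825 + 1357) = -248925 - 1*532 = -248925 - 532 = -249457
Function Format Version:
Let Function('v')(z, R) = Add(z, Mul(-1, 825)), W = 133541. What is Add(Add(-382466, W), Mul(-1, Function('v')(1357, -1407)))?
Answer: -249457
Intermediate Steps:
Function('v')(z, R) = Add(-825, z) (Function('v')(z, R) = Add(z, -825) = Add(-825, z))
Add(Add(-382466, W), Mul(-1, Function('v')(1357, -1407))) = Add(Add(-382466, 133541), Mul(-1, Add(-825, 1357))) = Add(-248925, Mul(-1, 532)) = Add(-248925, -532) = -249457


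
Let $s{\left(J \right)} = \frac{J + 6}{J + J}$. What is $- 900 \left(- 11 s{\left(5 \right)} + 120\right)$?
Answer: $-97110$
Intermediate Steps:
$s{\left(J \right)} = \frac{6 + J}{2 J}$
$- 900 \left(- 11 s{\left(5 \right)} + 120\right) = - 900 \left(- 11 \frac{6 + 5}{2 \cdot 5} + 120\right) = - 900 \left(- 11 \cdot \frac{1}{2} \cdot \frac{1}{5} \cdot 11 + 120\right) = - 900 \left(\left(-11\right) \frac{11}{10} + 120\right) = - 900 \left(- \frac{121}{10} + 120\right) = \left(-900\right) \frac{1079}{10} = -97110$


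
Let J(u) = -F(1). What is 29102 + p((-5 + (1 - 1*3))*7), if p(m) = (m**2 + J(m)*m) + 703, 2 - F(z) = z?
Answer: 32255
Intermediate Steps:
F(z) = 2 - z
J(u) = -1 (J(u) = -(2 - 1*1) = -(2 - 1) = -1*1 = -1)
p(m) = 703 + m**2 - m (p(m) = (m**2 - m) + 703 = 703 + m**2 - m)
29102 + p((-5 + (1 - 1*3))*7) = 29102 + (703 + ((-5 + (1 - 1*3))*7)**2 - (-5 + (1 - 1*3))*7) = 29102 + (703 + ((-5 + (1 - 3))*7)**2 - (-5 + (1 - 3))*7) = 29102 + (703 + ((-5 - 2)*7)**2 - (-5 - 2)*7) = 29102 + (703 + (-7*7)**2 - (-7)*7) = 29102 + (703 + (-49)**2 - 1*(-49)) = 29102 + (703 + 2401 + 49) = 29102 + 3153 = 32255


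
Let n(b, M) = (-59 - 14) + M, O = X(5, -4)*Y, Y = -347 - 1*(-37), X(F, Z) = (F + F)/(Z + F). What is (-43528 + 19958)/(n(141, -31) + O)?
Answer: 11785/1602 ≈ 7.3564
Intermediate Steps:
X(F, Z) = 2*F/(F + Z) (X(F, Z) = (2*F)/(F + Z) = 2*F/(F + Z))
Y = -310 (Y = -347 + 37 = -310)
O = -3100 (O = (2*5/(5 - 4))*(-310) = (2*5/1)*(-310) = (2*5*1)*(-310) = 10*(-310) = -3100)
n(b, M) = -73 + M
(-43528 + 19958)/(n(141, -31) + O) = (-43528 + 19958)/((-73 - 31) - 3100) = -23570/(-104 - 3100) = -23570/(-3204) = -23570*(-1/3204) = 11785/1602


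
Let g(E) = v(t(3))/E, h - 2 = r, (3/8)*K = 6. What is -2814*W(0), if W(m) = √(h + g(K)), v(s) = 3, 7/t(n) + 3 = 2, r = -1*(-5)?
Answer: -1407*√115/2 ≈ -7544.2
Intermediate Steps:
r = 5
t(n) = -7 (t(n) = 7/(-3 + 2) = 7/(-1) = 7*(-1) = -7)
K = 16 (K = (8/3)*6 = 16)
h = 7 (h = 2 + 5 = 7)
g(E) = 3/E
W(m) = √115/4 (W(m) = √(7 + 3/16) = √(115/16) = √115/4)
-2814*W(0) = -1407*√115/2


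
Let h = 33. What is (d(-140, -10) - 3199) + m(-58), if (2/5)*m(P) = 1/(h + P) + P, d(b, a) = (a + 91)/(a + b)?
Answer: -83616/25 ≈ -3344.6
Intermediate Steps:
d(b, a) = (91 + a)/(a + b)
m(P) = 5*P/2 + 5/(2*(33 + P)) (m(P) = 5*(1/(33 + P) + P)/2 = 5*(P + 1/(33 + P))/2 = 5*P/2 + 5/(2*(33 + P)))
(d(-140, -10) - 3199) + m(-58) = ((91 - 10)/(-10 - 140) - 3199) + 5*(1 + (-58)² + 33*(-58))/(2*(33 - 58)) = (81/(-150) - 3199) + (5/2)*(1 + 3364 - 1914)/(-25) = (-1/150*81 - 3199) + (5/2)*(-1/25)*1451 = (-27/50 - 3199) - 1451/10 = -159977/50 - 1451/10 = -83616/25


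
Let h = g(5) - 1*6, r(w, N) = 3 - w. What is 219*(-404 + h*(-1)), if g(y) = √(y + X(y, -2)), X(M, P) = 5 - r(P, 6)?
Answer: -87162 - 219*√5 ≈ -87652.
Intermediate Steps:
X(M, P) = 2 + P (X(M, P) = 5 - (3 - P) = 5 + (-3 + P) = 2 + P)
g(y) = √y (g(y) = √(y + (2 - 2)) = √(y + 0) = √y)
h = -6 + √5 (h = √5 - 1*6 = √5 - 6 = -6 + √5 ≈ -3.7639)
219*(-404 + h*(-1)) = 219*(-404 + (-6 + √5)*(-1)) = 219*(-404 + (6 - √5)) = 219*(-398 - √5) = -87162 - 219*√5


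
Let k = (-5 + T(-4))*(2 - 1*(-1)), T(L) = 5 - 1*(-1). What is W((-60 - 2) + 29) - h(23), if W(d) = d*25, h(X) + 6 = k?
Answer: -822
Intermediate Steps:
T(L) = 6 (T(L) = 5 + 1 = 6)
k = 3 (k = (-5 + 6)*(2 - 1*(-1)) = 1*(2 + 1) = 1*3 = 3)
h(X) = -3 (h(X) = -6 + 3 = -3)
W(d) = 25*d
W((-60 - 2) + 29) - h(23) = 25*((-60 - 2) + 29) - 1*(-3) = 25*(-62 + 29) + 3 = 25*(-33) + 3 = -825 + 3 = -822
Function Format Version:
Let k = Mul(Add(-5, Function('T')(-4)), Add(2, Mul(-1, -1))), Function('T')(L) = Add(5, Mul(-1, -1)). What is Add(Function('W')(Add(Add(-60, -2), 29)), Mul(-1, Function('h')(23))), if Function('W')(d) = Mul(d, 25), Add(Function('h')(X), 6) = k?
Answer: -822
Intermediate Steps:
Function('T')(L) = 6 (Function('T')(L) = Add(5, 1) = 6)
k = 3 (k = Mul(Add(-5, 6), Add(2, Mul(-1, -1))) = Mul(1, Add(2, 1)) = Mul(1, 3) = 3)
Function('h')(X) = -3 (Function('h')(X) = Add(-6, 3) = -3)
Function('W')(d) = Mul(25, d)
Add(Function('W')(Add(Add(-60, -2), 29)), Mul(-1, Function('h')(23))) = Add(Mul(25, Add(Add(-60, -2), 29)), Mul(-1, -3)) = Add(Mul(25, Add(-62, 29)), 3) = Add(Mul(25, -33), 3) = Add(-825, 3) = -822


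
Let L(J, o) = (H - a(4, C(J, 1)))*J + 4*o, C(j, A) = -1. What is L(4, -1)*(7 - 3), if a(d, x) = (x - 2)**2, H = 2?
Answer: -128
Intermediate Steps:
a(d, x) = (-2 + x)**2
L(J, o) = -7*J + 4*o (L(J, o) = (2 - (-2 - 1)**2)*J + 4*o = (2 - 1*(-3)**2)*J + 4*o = (2 - 1*9)*J + 4*o = (2 - 9)*J + 4*o = -7*J + 4*o)
L(4, -1)*(7 - 3) = (-7*4 + 4*(-1))*(7 - 3) = (-28 - 4)*4 = -32*4 = -128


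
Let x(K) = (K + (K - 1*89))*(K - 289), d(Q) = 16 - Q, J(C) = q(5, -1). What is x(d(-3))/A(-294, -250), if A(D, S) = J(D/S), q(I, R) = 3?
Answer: 4590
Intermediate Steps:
J(C) = 3
A(D, S) = 3
x(K) = (-289 + K)*(-89 + 2*K) (x(K) = (K + (K - 89))*(-289 + K) = (K + (-89 + K))*(-289 + K) = (-89 + 2*K)*(-289 + K) = (-289 + K)*(-89 + 2*K))
x(d(-3))/A(-294, -250) = (25721 - 667*(16 - 1*(-3)) + 2*(16 - 1*(-3))²)/3 = (25721 - 667*(16 + 3) + 2*(16 + 3)²)*(⅓) = (25721 - 667*19 + 2*19²)*(⅓) = (25721 - 12673 + 2*361)*(⅓) = (25721 - 12673 + 722)*(⅓) = 13770*(⅓) = 4590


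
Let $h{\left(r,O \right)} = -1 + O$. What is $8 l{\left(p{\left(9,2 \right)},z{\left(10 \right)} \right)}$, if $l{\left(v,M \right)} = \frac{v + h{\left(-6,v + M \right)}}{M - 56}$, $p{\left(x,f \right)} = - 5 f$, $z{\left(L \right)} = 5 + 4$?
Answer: $\frac{96}{47} \approx 2.0426$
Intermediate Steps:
$z{\left(L \right)} = 9$
$l{\left(v,M \right)} = \frac{-1 + M + 2 v}{-56 + M}$ ($l{\left(v,M \right)} = \frac{v - \left(1 - M - v\right)}{M - 56} = \frac{v - \left(1 - M - v\right)}{-56 + M} = \frac{v + \left(-1 + M + v\right)}{-56 + M} = \frac{-1 + M + 2 v}{-56 + M}$)
$8 l{\left(p{\left(9,2 \right)},z{\left(10 \right)} \right)} = 8 \frac{-1 + 9 + 2 \left(\left(-5\right) 2\right)}{-56 + 9} = 8 \frac{-1 + 9 + 2 \left(-10\right)}{-47} = 8 \left(- \frac{-1 + 9 - 20}{47}\right) = 8 \left(\left(- \frac{1}{47}\right) \left(-12\right)\right) = 8 \cdot \frac{12}{47} = \frac{96}{47}$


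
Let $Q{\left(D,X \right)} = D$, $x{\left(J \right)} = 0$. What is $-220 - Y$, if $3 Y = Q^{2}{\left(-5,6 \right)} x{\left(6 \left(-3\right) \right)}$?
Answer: $-220$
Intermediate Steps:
$Y = 0$ ($Y = \frac{\left(-5\right)^{2} \cdot 0}{3} = \frac{25 \cdot 0}{3} = \frac{1}{3} \cdot 0 = 0$)
$-220 - Y = -220 - 0 = -220 + 0 = -220$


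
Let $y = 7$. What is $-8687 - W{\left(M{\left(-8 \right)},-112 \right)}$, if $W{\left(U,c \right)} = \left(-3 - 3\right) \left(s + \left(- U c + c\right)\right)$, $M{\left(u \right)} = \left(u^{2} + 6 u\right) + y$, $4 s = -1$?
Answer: $\frac{12191}{2} \approx 6095.5$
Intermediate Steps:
$s = - \frac{1}{4}$ ($s = \frac{1}{4} \left(-1\right) = - \frac{1}{4} \approx -0.25$)
$M{\left(u \right)} = 7 + u^{2} + 6 u$ ($M{\left(u \right)} = \left(u^{2} + 6 u\right) + 7 = 7 + u^{2} + 6 u$)
$W{\left(U,c \right)} = \frac{3}{2} - 6 c + 6 U c$ ($W{\left(U,c \right)} = \left(-3 - 3\right) \left(- \frac{1}{4} + \left(- U c + c\right)\right) = \left(-3 - 3\right) \left(- \frac{1}{4} - \left(- c + U c\right)\right) = - 6 \left(- \frac{1}{4} - \left(- c + U c\right)\right) = - 6 \left(- \frac{1}{4} + c - U c\right) = \frac{3}{2} - 6 c + 6 U c$)
$-8687 - W{\left(M{\left(-8 \right)},-112 \right)} = -8687 - \left(\frac{3}{2} - -672 + 6 \left(7 + \left(-8\right)^{2} + 6 \left(-8\right)\right) \left(-112\right)\right) = -8687 - \left(\frac{3}{2} + 672 + 6 \left(7 + 64 - 48\right) \left(-112\right)\right) = -8687 - \left(\frac{3}{2} + 672 + 6 \cdot 23 \left(-112\right)\right) = -8687 - \left(\frac{3}{2} + 672 - 15456\right) = -8687 - - \frac{29565}{2} = -8687 + \frac{29565}{2} = \frac{12191}{2}$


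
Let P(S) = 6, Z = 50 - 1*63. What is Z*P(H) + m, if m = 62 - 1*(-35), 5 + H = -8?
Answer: 19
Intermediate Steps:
H = -13 (H = -5 - 8 = -13)
Z = -13 (Z = 50 - 63 = -13)
m = 97 (m = 62 + 35 = 97)
Z*P(H) + m = -13*6 + 97 = -78 + 97 = 19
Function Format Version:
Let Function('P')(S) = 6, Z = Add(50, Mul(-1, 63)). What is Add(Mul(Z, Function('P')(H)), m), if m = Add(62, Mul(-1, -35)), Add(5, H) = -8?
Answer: 19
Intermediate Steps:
H = -13 (H = Add(-5, -8) = -13)
Z = -13 (Z = Add(50, -63) = -13)
m = 97 (m = Add(62, 35) = 97)
Add(Mul(Z, Function('P')(H)), m) = Add(Mul(-13, 6), 97) = Add(-78, 97) = 19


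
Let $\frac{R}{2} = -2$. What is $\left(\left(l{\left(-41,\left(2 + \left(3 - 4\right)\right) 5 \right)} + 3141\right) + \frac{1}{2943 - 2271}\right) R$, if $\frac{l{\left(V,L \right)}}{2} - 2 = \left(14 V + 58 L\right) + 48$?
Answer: $- \frac{1796257}{168} \approx -10692.0$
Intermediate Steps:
$R = -4$ ($R = 2 \left(-2\right) = -4$)
$l{\left(V,L \right)} = 100 + 28 V + 116 L$ ($l{\left(V,L \right)} = 4 + 2 \left(\left(14 V + 58 L\right) + 48\right) = 4 + 2 \left(48 + 14 V + 58 L\right) = 4 + \left(96 + 28 V + 116 L\right) = 100 + 28 V + 116 L$)
$\left(\left(l{\left(-41,\left(2 + \left(3 - 4\right)\right) 5 \right)} + 3141\right) + \frac{1}{2943 - 2271}\right) R = \left(\left(\left(100 + 28 \left(-41\right) + 116 \left(2 + \left(3 - 4\right)\right) 5\right) + 3141\right) + \frac{1}{2943 - 2271}\right) \left(-4\right) = \left(\left(\left(100 - 1148 + 116 \left(2 - 1\right) 5\right) + 3141\right) + \frac{1}{672}\right) \left(-4\right) = \left(\left(\left(100 - 1148 + 116 \cdot 1 \cdot 5\right) + 3141\right) + \frac{1}{672}\right) \left(-4\right) = \left(\left(\left(100 - 1148 + 116 \cdot 5\right) + 3141\right) + \frac{1}{672}\right) \left(-4\right) = \left(\left(\left(100 - 1148 + 580\right) + 3141\right) + \frac{1}{672}\right) \left(-4\right) = \left(\left(-468 + 3141\right) + \frac{1}{672}\right) \left(-4\right) = \left(2673 + \frac{1}{672}\right) \left(-4\right) = \frac{1796257}{672} \left(-4\right) = - \frac{1796257}{168}$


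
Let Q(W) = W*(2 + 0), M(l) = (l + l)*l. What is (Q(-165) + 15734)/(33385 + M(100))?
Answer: 15404/53385 ≈ 0.28855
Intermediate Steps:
M(l) = 2*l² (M(l) = (2*l)*l = 2*l²)
Q(W) = 2*W (Q(W) = W*2 = 2*W)
(Q(-165) + 15734)/(33385 + M(100)) = (2*(-165) + 15734)/(33385 + 2*100²) = (-330 + 15734)/(33385 + 2*10000) = 15404/(33385 + 20000) = 15404/53385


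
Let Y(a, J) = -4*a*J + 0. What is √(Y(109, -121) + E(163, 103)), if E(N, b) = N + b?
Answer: √53022 ≈ 230.27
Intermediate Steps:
Y(a, J) = -4*J*a (Y(a, J) = -4*J*a + 0 = -4*J*a)
√(Y(109, -121) + E(163, 103)) = √(-4*(-121)*109 + (163 + 103)) = √(52756 + 266) = √53022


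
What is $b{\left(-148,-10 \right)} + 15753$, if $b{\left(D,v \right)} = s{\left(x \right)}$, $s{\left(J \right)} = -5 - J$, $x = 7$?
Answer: $15741$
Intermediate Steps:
$b{\left(D,v \right)} = -12$ ($b{\left(D,v \right)} = -5 - 7 = -12$)
$b{\left(-148,-10 \right)} + 15753 = -12 + 15753 = 15741$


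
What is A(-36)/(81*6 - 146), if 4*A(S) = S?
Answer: -9/340 ≈ -0.026471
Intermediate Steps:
A(S) = S/4
A(-36)/(81*6 - 146) = ((1/4)*(-36))/(81*6 - 146) = -9/(486 - 146) = -9/340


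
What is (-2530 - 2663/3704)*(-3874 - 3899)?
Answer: 72862415259/3704 ≈ 1.9671e+7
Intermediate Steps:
(-2530 - 2663/3704)*(-3874 - 3899) = (-2530 - 2663*1/3704)*(-7773) = (-2530 - 2663/3704)*(-7773) = -9373783/3704*(-7773) = 72862415259/3704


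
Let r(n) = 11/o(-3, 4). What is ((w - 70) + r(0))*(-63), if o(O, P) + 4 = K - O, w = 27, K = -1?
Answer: 6111/2 ≈ 3055.5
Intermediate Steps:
o(O, P) = -5 - O (o(O, P) = -4 + (-1 - O) = -5 - O)
r(n) = -11/2 (r(n) = 11/(-5 - 1*(-3)) = 11/(-5 + 3) = 11/(-2) = 11*(-½) = -11/2)
((w - 70) + r(0))*(-63) = ((27 - 70) - 11/2)*(-63) = (-43 - 11/2)*(-63) = -97/2*(-63) = 6111/2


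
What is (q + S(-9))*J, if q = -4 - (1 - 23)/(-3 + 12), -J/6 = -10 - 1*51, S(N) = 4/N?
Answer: -732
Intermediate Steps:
J = 366 (J = -6*(-10 - 1*51) = -6*(-10 - 51) = -6*(-61) = 366)
q = -14/9 (q = -4 - (-22)/9 = -4 - 1*(-22/9) = -4 + 22/9 = -14/9 ≈ -1.5556)
(q + S(-9))*J = (-14/9 + 4/(-9))*366 = (-14/9 + 4*(-⅑))*366 = (-14/9 - 4/9)*366 = -2*366 = -732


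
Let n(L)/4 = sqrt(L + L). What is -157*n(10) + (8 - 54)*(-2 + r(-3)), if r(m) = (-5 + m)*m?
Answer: -1012 - 1256*sqrt(5) ≈ -3820.5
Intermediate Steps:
n(L) = 4*sqrt(2)*sqrt(L) (n(L) = 4*sqrt(L + L) = 4*sqrt(2*L) = 4*(sqrt(2)*sqrt(L)) = 4*sqrt(2)*sqrt(L))
r(m) = m*(-5 + m)
-157*n(10) + (8 - 54)*(-2 + r(-3)) = -628*sqrt(2)*sqrt(10) + (8 - 54)*(-2 - 3*(-5 - 3)) = -1256*sqrt(5) - 46*(-2 - 3*(-8)) = -1256*sqrt(5) - 46*(-2 + 24) = -1256*sqrt(5) - 46*22 = -1256*sqrt(5) - 1012 = -1012 - 1256*sqrt(5)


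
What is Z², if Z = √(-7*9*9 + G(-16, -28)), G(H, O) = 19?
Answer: -548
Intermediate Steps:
Z = 2*I*√137 (Z = √(-7*9*9 + 19) = √(-63*9 + 19) = √(-567 + 19) = √(-548) = 2*I*√137 ≈ 23.409*I)
Z² = (2*I*√137)² = -548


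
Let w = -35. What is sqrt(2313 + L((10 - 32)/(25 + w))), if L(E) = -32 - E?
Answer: 3*sqrt(6330)/5 ≈ 47.737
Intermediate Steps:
sqrt(2313 + L((10 - 32)/(25 + w))) = sqrt(2313 + (-32 - (10 - 32)/(25 - 35))) = sqrt(2313 + (-32 - (-22)/(-10))) = sqrt(2313 + (-32 - (-22)*(-1)/10)) = sqrt(2313 + (-32 - 1*11/5)) = sqrt(2313 + (-32 - 11/5)) = sqrt(2313 - 171/5) = sqrt(11394/5) = 3*sqrt(6330)/5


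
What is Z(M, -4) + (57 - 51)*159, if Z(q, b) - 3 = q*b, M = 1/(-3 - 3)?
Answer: 2873/3 ≈ 957.67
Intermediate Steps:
M = -1/6 (M = 1/(-6) = -1/6 ≈ -0.16667)
Z(q, b) = 3 + b*q (Z(q, b) = 3 + q*b = 3 + b*q)
Z(M, -4) + (57 - 51)*159 = (3 - 4*(-1/6)) + (57 - 51)*159 = (3 + 2/3) + 6*159 = 11/3 + 954 = 2873/3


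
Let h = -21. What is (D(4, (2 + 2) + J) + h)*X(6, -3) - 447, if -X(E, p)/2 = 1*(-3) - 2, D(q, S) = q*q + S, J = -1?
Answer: -467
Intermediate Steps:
D(q, S) = S + q² (D(q, S) = q² + S = S + q²)
X(E, p) = 10 (X(E, p) = -2*(1*(-3) - 2) = -2*(-3 - 2) = -2*(-5) = 10)
(D(4, (2 + 2) + J) + h)*X(6, -3) - 447 = ((((2 + 2) - 1) + 4²) - 21)*10 - 447 = (((4 - 1) + 16) - 21)*10 - 447 = ((3 + 16) - 21)*10 - 447 = (19 - 21)*10 - 447 = -2*10 - 447 = -20 - 447 = -467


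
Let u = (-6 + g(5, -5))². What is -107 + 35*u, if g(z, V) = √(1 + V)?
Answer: 1013 - 840*I ≈ 1013.0 - 840.0*I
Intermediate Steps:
u = (-6 + 2*I)² (u = (-6 + √(1 - 5))² = (-6 + √(-4))² = (-6 + 2*I)² ≈ 32.0 - 24.0*I)
-107 + 35*u = -107 + 35*(32 - 24*I) = -107 + (1120 - 840*I) = 1013 - 840*I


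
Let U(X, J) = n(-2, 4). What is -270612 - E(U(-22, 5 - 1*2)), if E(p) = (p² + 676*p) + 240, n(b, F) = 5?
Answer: -274257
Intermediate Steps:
U(X, J) = 5
E(p) = 240 + p² + 676*p
-270612 - E(U(-22, 5 - 1*2)) = -270612 - (240 + 5² + 676*5) = -270612 - (240 + 25 + 3380) = -270612 - 1*3645 = -270612 - 3645 = -274257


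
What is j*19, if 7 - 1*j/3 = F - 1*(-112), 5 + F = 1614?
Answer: -97698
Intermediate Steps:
F = 1609 (F = -5 + 1614 = 1609)
j = -5142 (j = 21 - 3*(1609 - 1*(-112)) = 21 - 3*(1609 + 112) = 21 - 3*1721 = 21 - 5163 = -5142)
j*19 = -5142*19 = -97698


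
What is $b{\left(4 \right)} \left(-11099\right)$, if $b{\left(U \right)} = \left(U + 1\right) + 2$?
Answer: $-77693$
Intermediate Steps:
$b{\left(U \right)} = 3 + U$ ($b{\left(U \right)} = \left(1 + U\right) + 2 = 3 + U$)
$b{\left(4 \right)} \left(-11099\right) = \left(3 + 4\right) \left(-11099\right) = 7 \left(-11099\right) = -77693$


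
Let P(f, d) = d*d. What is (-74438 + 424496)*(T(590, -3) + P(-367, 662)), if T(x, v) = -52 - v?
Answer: 153393665310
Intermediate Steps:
P(f, d) = d²
(-74438 + 424496)*(T(590, -3) + P(-367, 662)) = (-74438 + 424496)*((-52 - 1*(-3)) + 662²) = 350058*((-52 + 3) + 438244) = 350058*(-49 + 438244) = 350058*438195 = 153393665310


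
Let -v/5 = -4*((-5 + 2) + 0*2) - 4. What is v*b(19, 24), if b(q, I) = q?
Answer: -760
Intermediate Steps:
v = -40 (v = -5*(-4*((-5 + 2) + 0*2) - 4) = -5*(-4*(-3 + 0) - 4) = -5*(-4*(-3) - 4) = -5*(12 - 4) = -5*8 = -40)
v*b(19, 24) = -40*19 = -760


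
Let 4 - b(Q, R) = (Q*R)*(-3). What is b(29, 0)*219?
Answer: 876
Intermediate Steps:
b(Q, R) = 4 + 3*Q*R (b(Q, R) = 4 - Q*R*(-3) = 4 - (-3)*Q*R = 4 + 3*Q*R)
b(29, 0)*219 = (4 + 3*29*0)*219 = (4 + 0)*219 = 4*219 = 876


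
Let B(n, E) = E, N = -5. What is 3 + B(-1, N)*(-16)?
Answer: 83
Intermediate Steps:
3 + B(-1, N)*(-16) = 3 - 5*(-16) = 3 + 80 = 83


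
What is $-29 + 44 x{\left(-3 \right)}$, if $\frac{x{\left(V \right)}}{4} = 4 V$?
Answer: $-2141$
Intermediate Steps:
$x{\left(V \right)} = 16 V$ ($x{\left(V \right)} = 4 \cdot 4 V = 16 V$)
$-29 + 44 x{\left(-3 \right)} = -29 + 44 \cdot 16 \left(-3\right) = -29 + 44 \left(-48\right) = -29 - 2112 = -2141$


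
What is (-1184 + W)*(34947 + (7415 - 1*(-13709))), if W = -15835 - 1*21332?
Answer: -2150378921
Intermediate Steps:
W = -37167 (W = -15835 - 21332 = -37167)
(-1184 + W)*(34947 + (7415 - 1*(-13709))) = (-1184 - 37167)*(34947 + (7415 - 1*(-13709))) = -38351*(34947 + (7415 + 13709)) = -38351*(34947 + 21124) = -38351*56071 = -2150378921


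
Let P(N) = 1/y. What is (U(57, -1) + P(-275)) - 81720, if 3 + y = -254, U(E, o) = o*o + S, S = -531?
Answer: -21138251/257 ≈ -82250.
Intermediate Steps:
U(E, o) = -531 + o² (U(E, o) = o*o - 531 = o² - 531 = -531 + o²)
y = -257 (y = -3 - 254 = -257)
P(N) = -1/257 (P(N) = 1/(-257) = -1/257)
(U(57, -1) + P(-275)) - 81720 = ((-531 + (-1)²) - 1/257) - 81720 = ((-531 + 1) - 1/257) - 81720 = (-530 - 1/257) - 81720 = -136211/257 - 81720 = -21138251/257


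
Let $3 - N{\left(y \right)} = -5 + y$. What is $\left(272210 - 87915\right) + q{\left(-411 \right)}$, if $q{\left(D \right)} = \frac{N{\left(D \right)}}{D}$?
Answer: $\frac{75744826}{411} \approx 1.8429 \cdot 10^{5}$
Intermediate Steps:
$N{\left(y \right)} = 8 - y$ ($N{\left(y \right)} = 3 - \left(-5 + y\right) = 8 - y$)
$q{\left(D \right)} = \frac{8 - D}{D}$
$\left(272210 - 87915\right) + q{\left(-411 \right)} = \left(272210 - 87915\right) + \frac{8 - -411}{-411} = 184295 - \frac{8 + 411}{411} = 184295 - \frac{419}{411} = \frac{75744826}{411}$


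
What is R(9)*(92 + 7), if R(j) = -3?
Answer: -297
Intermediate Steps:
R(9)*(92 + 7) = -3*(92 + 7) = -3*99 = -297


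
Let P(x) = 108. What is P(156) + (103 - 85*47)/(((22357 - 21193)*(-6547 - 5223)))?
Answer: 369908533/3425070 ≈ 108.00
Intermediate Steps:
P(156) + (103 - 85*47)/(((22357 - 21193)*(-6547 - 5223))) = 108 + (103 - 85*47)/(((22357 - 21193)*(-6547 - 5223))) = 108 + (103 - 3995)/((1164*(-11770))) = 108 - 3892/(-13700280) = 108 - 3892*(-1/13700280) = 108 + 973/3425070 = 369908533/3425070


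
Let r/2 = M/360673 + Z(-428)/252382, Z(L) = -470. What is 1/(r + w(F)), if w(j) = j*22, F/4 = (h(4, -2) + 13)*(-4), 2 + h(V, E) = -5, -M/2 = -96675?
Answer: -45513686543/96076277435426 ≈ -0.00047372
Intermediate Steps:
M = 193350 (M = -2*(-96675) = 193350)
h(V, E) = -7 (h(V, E) = -2 - 5 = -7)
r = 48628543390/45513686543 (r = 2*(193350/360673 - 470/252382) = 2*(193350*(1/360673) - 470*1/252382) = 2*(193350/360673 - 235/126191) = 2*(24314271695/45513686543) = 48628543390/45513686543 ≈ 1.0684)
F = -96 (F = 4*((-7 + 13)*(-4)) = 4*(6*(-4)) = 4*(-24) = -96)
w(j) = 22*j
1/(r + w(F)) = 1/(48628543390/45513686543 + 22*(-96)) = 1/(48628543390/45513686543 - 2112) = 1/(-96076277435426/45513686543) = -45513686543/96076277435426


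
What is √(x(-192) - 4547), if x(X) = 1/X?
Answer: 5*I*√104763/24 ≈ 67.432*I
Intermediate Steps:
√(x(-192) - 4547) = √(1/(-192) - 4547) = √(-1/192 - 4547) = √(-873025/192) = 5*I*√104763/24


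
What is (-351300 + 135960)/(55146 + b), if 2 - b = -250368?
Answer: -53835/76379 ≈ -0.70484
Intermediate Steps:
b = 250370 (b = 2 - 1*(-250368) = 2 + 250368 = 250370)
(-351300 + 135960)/(55146 + b) = (-351300 + 135960)/(55146 + 250370) = -215340/305516 = -215340*1/305516 = -53835/76379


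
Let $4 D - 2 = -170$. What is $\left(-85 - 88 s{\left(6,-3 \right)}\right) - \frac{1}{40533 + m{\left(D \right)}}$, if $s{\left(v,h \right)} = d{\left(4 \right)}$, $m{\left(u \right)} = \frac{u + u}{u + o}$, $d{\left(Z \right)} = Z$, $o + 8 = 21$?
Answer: $- \frac{513711446}{1175541} \approx -437.0$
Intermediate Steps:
$D = -42$ ($D = \frac{1}{2} + \frac{1}{4} \left(-170\right) = \frac{1}{2} - \frac{85}{2} = -42$)
$o = 13$ ($o = -8 + 21 = 13$)
$m{\left(u \right)} = \frac{2 u}{13 + u}$ ($m{\left(u \right)} = \frac{u + u}{u + 13} = \frac{2 u}{13 + u}$)
$s{\left(v,h \right)} = 4$
$\left(-85 - 88 s{\left(6,-3 \right)}\right) - \frac{1}{40533 + m{\left(D \right)}} = \left(-85 - 352\right) - \frac{1}{40533 + 2 \left(-42\right) \frac{1}{13 - 42}} = \left(-85 - 352\right) - \frac{1}{40533 + 2 \left(-42\right) \frac{1}{-29}} = -437 - \frac{1}{40533 + 2 \left(-42\right) \left(- \frac{1}{29}\right)} = -437 - \frac{1}{40533 + \frac{84}{29}} = -437 - \frac{1}{\frac{1175541}{29}} = -437 - \frac{29}{1175541} = - \frac{513711446}{1175541}$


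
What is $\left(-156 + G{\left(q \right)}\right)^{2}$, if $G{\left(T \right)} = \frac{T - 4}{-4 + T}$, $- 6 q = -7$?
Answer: $24025$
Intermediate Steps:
$q = \frac{7}{6}$ ($q = \left(- \frac{1}{6}\right) \left(-7\right) = \frac{7}{6} \approx 1.1667$)
$G{\left(T \right)} = 1$ ($G{\left(T \right)} = \frac{-4 + T}{-4 + T} = 1$)
$\left(-156 + G{\left(q \right)}\right)^{2} = \left(-156 + 1\right)^{2} = \left(-155\right)^{2} = 24025$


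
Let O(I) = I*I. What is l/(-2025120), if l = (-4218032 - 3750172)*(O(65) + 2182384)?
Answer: 1451945548353/168760 ≈ 8.6036e+6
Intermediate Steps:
O(I) = I²
l = -17423346580236 (l = (-4218032 - 3750172)*(65² + 2182384) = -7968204*(4225 + 2182384) = -7968204*2186609 = -17423346580236)
l/(-2025120) = -17423346580236/(-2025120) = -17423346580236*(-1/2025120) = 1451945548353/168760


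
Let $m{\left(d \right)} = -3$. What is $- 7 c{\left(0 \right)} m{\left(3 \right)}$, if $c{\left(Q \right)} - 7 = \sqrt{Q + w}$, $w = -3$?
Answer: $147 + 21 i \sqrt{3} \approx 147.0 + 36.373 i$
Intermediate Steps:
$c{\left(Q \right)} = 7 + \sqrt{-3 + Q}$ ($c{\left(Q \right)} = 7 + \sqrt{Q - 3} = 7 + \sqrt{-3 + Q}$)
$- 7 c{\left(0 \right)} m{\left(3 \right)} = - 7 \left(7 + \sqrt{-3 + 0}\right) \left(-3\right) = - 7 \left(7 + \sqrt{-3}\right) \left(-3\right) = - 7 \left(7 + i \sqrt{3}\right) \left(-3\right) = \left(-49 - 7 i \sqrt{3}\right) \left(-3\right) = 147 + 21 i \sqrt{3}$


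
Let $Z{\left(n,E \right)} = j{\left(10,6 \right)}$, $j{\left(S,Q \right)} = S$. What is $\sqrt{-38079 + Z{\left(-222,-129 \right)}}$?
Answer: $i \sqrt{38069} \approx 195.11 i$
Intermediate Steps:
$Z{\left(n,E \right)} = 10$
$\sqrt{-38079 + Z{\left(-222,-129 \right)}} = \sqrt{-38079 + 10} = \sqrt{-38069} = i \sqrt{38069}$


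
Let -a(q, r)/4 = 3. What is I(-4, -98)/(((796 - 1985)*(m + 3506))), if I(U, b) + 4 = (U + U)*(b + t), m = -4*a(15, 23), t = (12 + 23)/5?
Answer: -362/2112853 ≈ -0.00017133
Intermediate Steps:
t = 7 (t = 35*(⅕) = 7)
a(q, r) = -12 (a(q, r) = -4*3 = -12)
m = 48 (m = -4*(-12) = 48)
I(U, b) = -4 + 2*U*(7 + b) (I(U, b) = -4 + (U + U)*(b + 7) = -4 + (2*U)*(7 + b) = -4 + 2*U*(7 + b))
I(-4, -98)/(((796 - 1985)*(m + 3506))) = (-4 + 14*(-4) + 2*(-4)*(-98))/(((796 - 1985)*(48 + 3506))) = (-4 - 56 + 784)/((-1189*3554)) = 724/(-4225706) = 724*(-1/4225706) = -362/2112853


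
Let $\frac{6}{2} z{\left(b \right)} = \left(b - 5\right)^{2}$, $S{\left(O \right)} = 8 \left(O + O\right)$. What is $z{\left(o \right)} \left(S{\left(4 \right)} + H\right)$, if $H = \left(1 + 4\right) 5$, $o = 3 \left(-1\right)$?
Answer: $\frac{5696}{3} \approx 1898.7$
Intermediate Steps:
$o = -3$
$S{\left(O \right)} = 16 O$ ($S{\left(O \right)} = 8 \cdot 2 O = 16 O$)
$H = 25$ ($H = 5 \cdot 5 = 25$)
$z{\left(b \right)} = \frac{\left(-5 + b\right)^{2}}{3}$ ($z{\left(b \right)} = \frac{\left(b - 5\right)^{2}}{3} = \frac{\left(-5 + b\right)^{2}}{3}$)
$z{\left(o \right)} \left(S{\left(4 \right)} + H\right) = \frac{\left(-5 - 3\right)^{2}}{3} \left(16 \cdot 4 + 25\right) = \frac{\left(-8\right)^{2}}{3} \left(64 + 25\right) = \frac{1}{3} \cdot 64 \cdot 89 = \frac{64}{3} \cdot 89 = \frac{5696}{3}$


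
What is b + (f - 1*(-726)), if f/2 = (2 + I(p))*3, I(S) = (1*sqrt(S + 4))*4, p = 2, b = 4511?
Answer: 5249 + 24*sqrt(6) ≈ 5307.8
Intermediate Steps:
I(S) = 4*sqrt(4 + S) (I(S) = (1*sqrt(4 + S))*4 = sqrt(4 + S)*4 = 4*sqrt(4 + S))
f = 12 + 24*sqrt(6) (f = 2*((2 + 4*sqrt(4 + 2))*3) = 2*((2 + 4*sqrt(6))*3) = 2*(6 + 12*sqrt(6)) = 12 + 24*sqrt(6) ≈ 70.788)
b + (f - 1*(-726)) = 4511 + ((12 + 24*sqrt(6)) - 1*(-726)) = 4511 + ((12 + 24*sqrt(6)) + 726) = 4511 + (738 + 24*sqrt(6)) = 5249 + 24*sqrt(6)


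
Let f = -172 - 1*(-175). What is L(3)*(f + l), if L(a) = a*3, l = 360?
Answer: 3267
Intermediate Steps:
L(a) = 3*a
f = 3 (f = -172 + 175 = 3)
L(3)*(f + l) = (3*3)*(3 + 360) = 9*363 = 3267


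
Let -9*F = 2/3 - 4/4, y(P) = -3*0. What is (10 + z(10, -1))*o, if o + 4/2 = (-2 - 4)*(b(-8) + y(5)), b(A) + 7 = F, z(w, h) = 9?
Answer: 6802/9 ≈ 755.78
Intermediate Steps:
y(P) = 0
F = 1/27 (F = -(2/3 - 4/4)/9 = -(2*(1/3) - 4*1/4)/9 = -(2/3 - 1)/9 = -1/9*(-1/3) = 1/27 ≈ 0.037037)
b(A) = -188/27 (b(A) = -7 + 1/27 = -188/27)
o = 358/9 (o = -2 + (-2 - 4)*(-188/27 + 0) = -2 - 6*(-188/27) = -2 + 376/9 = 358/9 ≈ 39.778)
(10 + z(10, -1))*o = (10 + 9)*(358/9) = 19*(358/9) = 6802/9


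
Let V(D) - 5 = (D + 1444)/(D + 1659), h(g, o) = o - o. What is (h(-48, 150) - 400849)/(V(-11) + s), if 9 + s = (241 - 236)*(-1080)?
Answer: 660599152/8904359 ≈ 74.188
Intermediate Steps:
h(g, o) = 0
s = -5409 (s = -9 + (241 - 236)*(-1080) = -9 + 5*(-1080) = -9 - 5400 = -5409)
V(D) = 5 + (1444 + D)/(1659 + D) (V(D) = 5 + (D + 1444)/(D + 1659) = 5 + (1444 + D)/(1659 + D))
(h(-48, 150) - 400849)/(V(-11) + s) = (0 - 400849)/((9739 + 6*(-11))/(1659 - 11) - 5409) = -400849/((9739 - 66)/1648 - 5409) = -400849/((1/1648)*9673 - 5409) = -400849/(9673/1648 - 5409) = -400849/(-8904359/1648) = -400849*(-1648/8904359) = 660599152/8904359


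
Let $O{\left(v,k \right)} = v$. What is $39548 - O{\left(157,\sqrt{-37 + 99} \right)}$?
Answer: $39391$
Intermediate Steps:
$39548 - O{\left(157,\sqrt{-37 + 99} \right)} = 39548 - 157 = 39391$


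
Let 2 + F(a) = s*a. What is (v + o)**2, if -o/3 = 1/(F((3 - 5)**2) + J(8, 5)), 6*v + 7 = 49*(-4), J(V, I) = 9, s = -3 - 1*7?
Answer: 4959529/4356 ≈ 1138.6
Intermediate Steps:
s = -10 (s = -3 - 7 = -10)
F(a) = -2 - 10*a
v = -203/6 (v = -7/6 + (49*(-4))/6 = -7/6 + (1/6)*(-196) = -7/6 - 98/3 = -203/6 ≈ -33.833)
o = 1/11 (o = -3/((-2 - 10*(3 - 5)**2) + 9) = -3/((-2 - 10*(-2)**2) + 9) = -3/((-2 - 10*4) + 9) = -3/((-2 - 40) + 9) = -3/(-42 + 9) = -3/(-33) = -3*(-1/33) = 1/11 ≈ 0.090909)
(v + o)**2 = (-203/6 + 1/11)**2 = (-2227/66)**2 = 4959529/4356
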